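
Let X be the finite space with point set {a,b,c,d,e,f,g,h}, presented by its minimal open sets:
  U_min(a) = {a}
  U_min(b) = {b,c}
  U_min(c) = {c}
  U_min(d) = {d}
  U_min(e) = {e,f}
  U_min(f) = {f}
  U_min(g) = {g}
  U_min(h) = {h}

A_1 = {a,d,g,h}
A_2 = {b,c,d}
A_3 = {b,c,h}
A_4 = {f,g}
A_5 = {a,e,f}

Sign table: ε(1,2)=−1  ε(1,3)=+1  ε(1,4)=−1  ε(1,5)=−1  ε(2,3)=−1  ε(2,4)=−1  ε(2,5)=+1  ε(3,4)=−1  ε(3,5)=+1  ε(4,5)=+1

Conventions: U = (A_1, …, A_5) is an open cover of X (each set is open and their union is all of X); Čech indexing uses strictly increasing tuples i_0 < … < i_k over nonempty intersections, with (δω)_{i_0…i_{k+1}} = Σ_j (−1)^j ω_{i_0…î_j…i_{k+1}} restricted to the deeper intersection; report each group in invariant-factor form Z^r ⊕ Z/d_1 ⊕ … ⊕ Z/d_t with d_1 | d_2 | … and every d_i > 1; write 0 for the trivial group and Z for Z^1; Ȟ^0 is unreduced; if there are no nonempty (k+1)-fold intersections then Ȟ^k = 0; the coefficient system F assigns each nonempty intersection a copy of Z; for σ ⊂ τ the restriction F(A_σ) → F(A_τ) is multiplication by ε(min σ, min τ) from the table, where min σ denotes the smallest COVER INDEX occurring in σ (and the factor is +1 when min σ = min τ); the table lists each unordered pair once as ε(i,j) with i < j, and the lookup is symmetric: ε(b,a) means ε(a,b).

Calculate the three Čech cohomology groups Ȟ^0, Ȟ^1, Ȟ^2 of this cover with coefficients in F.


nonempty overlaps:
  A12={d} A13={h} A14={g} A15={a} A23={b,c} A45={f}
C dims 5,6; δ0: rk 4, SNF 1^4
degree 0: 5−4−0 = 1 → Ȟ^0 ≅ Z
degree 1: 6−0−4 = 2 → Ȟ^1 ≅ Z^2
degree 2: 0−0−0 = 0 → Ȟ^2 ≅ 0

Ȟ^0(U;F) ≅ Z, Ȟ^1(U;F) ≅ Z^2, Ȟ^2(U;F) ≅ 0


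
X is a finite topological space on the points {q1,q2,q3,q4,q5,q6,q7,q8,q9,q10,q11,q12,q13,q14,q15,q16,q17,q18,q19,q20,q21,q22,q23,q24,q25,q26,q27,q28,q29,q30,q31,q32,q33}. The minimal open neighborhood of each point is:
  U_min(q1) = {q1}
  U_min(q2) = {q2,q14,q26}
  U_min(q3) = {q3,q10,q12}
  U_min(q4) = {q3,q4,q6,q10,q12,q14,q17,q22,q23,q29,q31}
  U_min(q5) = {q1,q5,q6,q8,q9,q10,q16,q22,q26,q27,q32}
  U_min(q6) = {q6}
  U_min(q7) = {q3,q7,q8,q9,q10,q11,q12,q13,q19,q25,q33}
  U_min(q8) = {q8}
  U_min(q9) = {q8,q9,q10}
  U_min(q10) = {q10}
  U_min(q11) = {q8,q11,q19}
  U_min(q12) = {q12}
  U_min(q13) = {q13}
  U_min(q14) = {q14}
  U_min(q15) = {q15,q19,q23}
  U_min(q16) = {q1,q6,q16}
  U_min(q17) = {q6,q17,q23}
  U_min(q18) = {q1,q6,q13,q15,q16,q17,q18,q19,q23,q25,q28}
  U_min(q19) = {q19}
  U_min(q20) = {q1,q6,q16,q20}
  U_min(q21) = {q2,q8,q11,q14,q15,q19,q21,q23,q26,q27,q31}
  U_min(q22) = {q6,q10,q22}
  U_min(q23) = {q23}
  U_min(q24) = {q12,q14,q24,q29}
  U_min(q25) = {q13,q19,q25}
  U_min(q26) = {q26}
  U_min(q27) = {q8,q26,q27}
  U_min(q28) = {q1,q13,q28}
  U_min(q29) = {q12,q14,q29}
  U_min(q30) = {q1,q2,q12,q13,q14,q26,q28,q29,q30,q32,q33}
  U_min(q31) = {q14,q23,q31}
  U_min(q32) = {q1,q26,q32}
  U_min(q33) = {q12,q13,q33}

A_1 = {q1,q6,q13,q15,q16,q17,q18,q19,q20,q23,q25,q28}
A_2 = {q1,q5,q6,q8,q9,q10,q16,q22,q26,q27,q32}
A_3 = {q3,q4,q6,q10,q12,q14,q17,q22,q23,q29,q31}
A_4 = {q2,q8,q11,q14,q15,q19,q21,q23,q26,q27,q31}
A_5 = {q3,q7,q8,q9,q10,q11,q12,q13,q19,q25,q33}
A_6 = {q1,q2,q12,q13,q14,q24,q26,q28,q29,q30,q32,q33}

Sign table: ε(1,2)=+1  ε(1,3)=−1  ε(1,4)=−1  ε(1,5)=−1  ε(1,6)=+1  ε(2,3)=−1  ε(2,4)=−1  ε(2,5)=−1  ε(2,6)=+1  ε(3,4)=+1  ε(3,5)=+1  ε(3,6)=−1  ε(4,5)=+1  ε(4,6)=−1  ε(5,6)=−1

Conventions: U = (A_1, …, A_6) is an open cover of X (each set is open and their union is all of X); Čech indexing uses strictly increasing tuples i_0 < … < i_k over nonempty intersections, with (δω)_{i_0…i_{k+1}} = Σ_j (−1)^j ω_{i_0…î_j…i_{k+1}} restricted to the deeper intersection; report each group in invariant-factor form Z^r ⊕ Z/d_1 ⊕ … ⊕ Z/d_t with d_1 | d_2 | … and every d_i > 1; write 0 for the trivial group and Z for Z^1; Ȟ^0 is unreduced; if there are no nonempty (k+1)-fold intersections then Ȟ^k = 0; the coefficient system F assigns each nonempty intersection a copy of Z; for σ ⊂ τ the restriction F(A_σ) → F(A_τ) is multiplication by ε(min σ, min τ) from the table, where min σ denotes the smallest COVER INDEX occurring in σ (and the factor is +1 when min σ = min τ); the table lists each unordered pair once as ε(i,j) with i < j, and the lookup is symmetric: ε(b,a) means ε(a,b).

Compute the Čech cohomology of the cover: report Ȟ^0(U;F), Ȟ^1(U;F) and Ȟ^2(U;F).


Ȟ^0(U;F) ≅ Z,  Ȟ^1(U;F) ≅ 0,  Ȟ^2(U;F) ≅ Z/2

intersection data:
  A12={q1,q6,q16} A13={q6,q17,q23} A14={q15,q19,q23} A15={q13,q19,q25} A16={q1,q13,q28} A23={q6,q10,q22} A24={q8,q26,q27} A25={q8,q9,q10} A26={q1,q26,q32} A34={q14,q23,q31} A35={q3,q10,q12} A36={q12,q14,q29} A45={q8,q11,q19} A46={q2,q14,q26} A56={q12,q13,q33}
  A123={q6} A126={q1} A134={q23} A145={q19} A156={q13} A235={q10} A245={q8} A246={q26} A346={q14} A356={q12}
C dims 6,15,10; δ0: rk 5, SNF 1^5; δ1: rk 10, SNF 1^9·2
Ȟ^0 = (6 − 5) − 0 = 1, so Ȟ^0 ≅ Z
Ȟ^1 = (15 − 10) − 5 = 0, so Ȟ^1 ≅ 0
Ȟ^2 = (10 − 0) − 10 = 0 plus torsion [2], so Ȟ^2 ≅ Z/2


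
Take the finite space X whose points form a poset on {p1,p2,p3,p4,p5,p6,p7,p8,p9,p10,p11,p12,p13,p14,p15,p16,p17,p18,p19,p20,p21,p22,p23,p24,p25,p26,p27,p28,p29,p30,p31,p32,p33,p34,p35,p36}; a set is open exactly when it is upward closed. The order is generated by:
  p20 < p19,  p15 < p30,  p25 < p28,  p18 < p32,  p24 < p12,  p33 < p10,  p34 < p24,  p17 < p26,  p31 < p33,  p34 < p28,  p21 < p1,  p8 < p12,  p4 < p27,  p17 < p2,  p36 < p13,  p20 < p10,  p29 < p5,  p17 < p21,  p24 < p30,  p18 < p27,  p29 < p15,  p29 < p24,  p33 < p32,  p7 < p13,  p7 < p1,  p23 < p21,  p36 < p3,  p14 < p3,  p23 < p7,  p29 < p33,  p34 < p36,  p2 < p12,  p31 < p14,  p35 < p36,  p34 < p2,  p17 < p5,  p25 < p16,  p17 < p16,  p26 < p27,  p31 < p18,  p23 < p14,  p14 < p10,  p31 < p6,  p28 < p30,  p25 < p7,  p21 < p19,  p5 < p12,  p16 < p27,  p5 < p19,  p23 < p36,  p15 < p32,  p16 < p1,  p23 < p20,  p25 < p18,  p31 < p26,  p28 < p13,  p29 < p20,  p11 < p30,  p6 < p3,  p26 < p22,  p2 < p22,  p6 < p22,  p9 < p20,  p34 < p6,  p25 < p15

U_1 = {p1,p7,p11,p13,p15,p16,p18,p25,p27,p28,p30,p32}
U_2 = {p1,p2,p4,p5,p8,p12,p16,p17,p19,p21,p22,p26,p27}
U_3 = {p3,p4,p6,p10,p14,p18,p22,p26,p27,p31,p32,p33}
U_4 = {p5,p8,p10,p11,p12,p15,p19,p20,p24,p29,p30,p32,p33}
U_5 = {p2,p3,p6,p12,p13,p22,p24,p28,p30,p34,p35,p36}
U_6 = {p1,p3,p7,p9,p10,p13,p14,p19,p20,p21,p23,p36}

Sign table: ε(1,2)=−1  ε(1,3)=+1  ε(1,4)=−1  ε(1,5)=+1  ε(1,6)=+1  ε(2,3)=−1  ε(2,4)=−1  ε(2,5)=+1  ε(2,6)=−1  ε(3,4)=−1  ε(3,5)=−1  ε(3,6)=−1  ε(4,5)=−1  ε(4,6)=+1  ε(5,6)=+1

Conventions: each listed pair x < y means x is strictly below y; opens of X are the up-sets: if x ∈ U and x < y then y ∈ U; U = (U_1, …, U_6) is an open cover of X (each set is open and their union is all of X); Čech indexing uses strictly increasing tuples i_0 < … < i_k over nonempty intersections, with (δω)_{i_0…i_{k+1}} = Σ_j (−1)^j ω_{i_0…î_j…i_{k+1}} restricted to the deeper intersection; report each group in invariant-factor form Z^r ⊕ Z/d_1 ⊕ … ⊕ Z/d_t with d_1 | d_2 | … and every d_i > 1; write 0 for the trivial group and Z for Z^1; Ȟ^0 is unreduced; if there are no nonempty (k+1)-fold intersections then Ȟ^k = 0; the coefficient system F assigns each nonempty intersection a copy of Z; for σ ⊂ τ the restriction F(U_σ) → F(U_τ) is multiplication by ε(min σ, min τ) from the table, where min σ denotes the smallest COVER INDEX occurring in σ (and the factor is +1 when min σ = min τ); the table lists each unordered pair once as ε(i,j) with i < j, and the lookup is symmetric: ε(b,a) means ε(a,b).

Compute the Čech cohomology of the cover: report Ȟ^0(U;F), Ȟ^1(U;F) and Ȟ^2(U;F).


Ȟ^0 = 0,  Ȟ^1 = Z/2,  Ȟ^2 = Z

cover nerve:
  U12={p1,p16,p27} U13={p18,p27,p32} U14={p11,p15,p30,p32} U15={p13,p28,p30} U16={p1,p7,p13} U23={p4,p22,p26,p27} U24={p5,p8,p12,p19} U25={p2,p12,p22} U26={p1,p19,p21} U34={p10,p32,p33} U35={p3,p6,p22} U36={p3,p10,p14} U45={p12,p24,p30} U46={p10,p19,p20} U56={p3,p13,p36}
  U123={p27} U126={p1} U134={p32} U145={p30} U156={p13} U235={p22} U245={p12} U246={p19} U346={p10} U356={p3}
C dims 6,15,10; δ0: rk 6, SNF 1^5·2; δ1: rk 9, SNF 1^9
Ȟ^0: (6−6)−0=0 ⇒ 0
Ȟ^1: (15−9)−6=0 plus torsion [2] ⇒ Z/2
Ȟ^2: (10−0)−9=1 ⇒ Z


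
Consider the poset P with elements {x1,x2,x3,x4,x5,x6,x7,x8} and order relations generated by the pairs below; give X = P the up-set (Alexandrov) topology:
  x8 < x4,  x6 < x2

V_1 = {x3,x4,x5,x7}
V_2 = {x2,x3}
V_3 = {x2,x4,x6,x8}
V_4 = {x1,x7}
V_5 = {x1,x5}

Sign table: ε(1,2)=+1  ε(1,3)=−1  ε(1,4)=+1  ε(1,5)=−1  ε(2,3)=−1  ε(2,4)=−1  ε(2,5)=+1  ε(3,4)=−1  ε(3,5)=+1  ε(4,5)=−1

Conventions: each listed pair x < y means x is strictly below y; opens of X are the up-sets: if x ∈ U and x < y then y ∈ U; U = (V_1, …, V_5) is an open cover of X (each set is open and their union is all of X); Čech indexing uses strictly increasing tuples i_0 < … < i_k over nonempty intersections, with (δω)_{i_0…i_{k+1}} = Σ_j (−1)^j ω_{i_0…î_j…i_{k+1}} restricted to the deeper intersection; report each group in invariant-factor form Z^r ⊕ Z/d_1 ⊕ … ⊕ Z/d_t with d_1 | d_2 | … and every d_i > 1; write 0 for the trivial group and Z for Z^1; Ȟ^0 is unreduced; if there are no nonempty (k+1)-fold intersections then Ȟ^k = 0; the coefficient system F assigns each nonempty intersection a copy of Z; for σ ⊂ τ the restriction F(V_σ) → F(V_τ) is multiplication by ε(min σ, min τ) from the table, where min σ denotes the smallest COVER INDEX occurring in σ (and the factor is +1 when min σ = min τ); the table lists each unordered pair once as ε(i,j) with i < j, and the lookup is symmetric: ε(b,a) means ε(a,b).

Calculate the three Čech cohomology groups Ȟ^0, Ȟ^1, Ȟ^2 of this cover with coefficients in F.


nonempty overlaps:
  V12={x3} V13={x4} V14={x7} V15={x5} V23={x2} V45={x1}
C dims 5,6; δ0: rk 4, SNF 1^4
degree 0: 5−4−0 = 1 → Ȟ^0 ≅ Z
degree 1: 6−0−4 = 2 → Ȟ^1 ≅ Z^2
degree 2: 0−0−0 = 0 → Ȟ^2 ≅ 0

Ȟ^0 ≅ Z; Ȟ^1 ≅ Z^2; Ȟ^2 ≅ 0


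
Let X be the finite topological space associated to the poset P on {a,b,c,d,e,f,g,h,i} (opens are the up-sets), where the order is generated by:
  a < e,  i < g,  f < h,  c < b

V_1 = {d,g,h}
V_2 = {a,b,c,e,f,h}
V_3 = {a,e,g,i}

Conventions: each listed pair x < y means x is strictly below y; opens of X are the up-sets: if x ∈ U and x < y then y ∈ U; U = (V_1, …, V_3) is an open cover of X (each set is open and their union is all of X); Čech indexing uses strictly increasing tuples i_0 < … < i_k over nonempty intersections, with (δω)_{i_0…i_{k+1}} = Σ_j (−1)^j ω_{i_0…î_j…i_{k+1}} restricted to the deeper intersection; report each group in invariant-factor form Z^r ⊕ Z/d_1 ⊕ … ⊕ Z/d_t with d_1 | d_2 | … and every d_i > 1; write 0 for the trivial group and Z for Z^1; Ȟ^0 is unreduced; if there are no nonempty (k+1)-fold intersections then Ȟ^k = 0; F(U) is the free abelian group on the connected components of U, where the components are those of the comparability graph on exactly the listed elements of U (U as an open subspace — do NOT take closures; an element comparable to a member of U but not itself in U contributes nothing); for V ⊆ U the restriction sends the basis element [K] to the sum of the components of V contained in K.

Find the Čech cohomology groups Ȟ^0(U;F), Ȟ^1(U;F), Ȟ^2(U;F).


cover nerve:
  V12={h} V13={g} V23={a,e}
components per intersection:
  V1: {d} {g} {h}
  V2: {a,e} {b,c} {f,h}
  V3: {a,e} {g,i}
  V12: {h}
  V13: {g}
  V23: {a,e}
C dims 8,3; δ0: rk 3, SNF 1^3
Ȟ^0: (8−3)−0=5 ⇒ Z^5
Ȟ^1: (3−0)−3=0 ⇒ 0
Ȟ^2: (0−0)−0=0 ⇒ 0

Ȟ^0 = Z^5,  Ȟ^1 = 0,  Ȟ^2 = 0


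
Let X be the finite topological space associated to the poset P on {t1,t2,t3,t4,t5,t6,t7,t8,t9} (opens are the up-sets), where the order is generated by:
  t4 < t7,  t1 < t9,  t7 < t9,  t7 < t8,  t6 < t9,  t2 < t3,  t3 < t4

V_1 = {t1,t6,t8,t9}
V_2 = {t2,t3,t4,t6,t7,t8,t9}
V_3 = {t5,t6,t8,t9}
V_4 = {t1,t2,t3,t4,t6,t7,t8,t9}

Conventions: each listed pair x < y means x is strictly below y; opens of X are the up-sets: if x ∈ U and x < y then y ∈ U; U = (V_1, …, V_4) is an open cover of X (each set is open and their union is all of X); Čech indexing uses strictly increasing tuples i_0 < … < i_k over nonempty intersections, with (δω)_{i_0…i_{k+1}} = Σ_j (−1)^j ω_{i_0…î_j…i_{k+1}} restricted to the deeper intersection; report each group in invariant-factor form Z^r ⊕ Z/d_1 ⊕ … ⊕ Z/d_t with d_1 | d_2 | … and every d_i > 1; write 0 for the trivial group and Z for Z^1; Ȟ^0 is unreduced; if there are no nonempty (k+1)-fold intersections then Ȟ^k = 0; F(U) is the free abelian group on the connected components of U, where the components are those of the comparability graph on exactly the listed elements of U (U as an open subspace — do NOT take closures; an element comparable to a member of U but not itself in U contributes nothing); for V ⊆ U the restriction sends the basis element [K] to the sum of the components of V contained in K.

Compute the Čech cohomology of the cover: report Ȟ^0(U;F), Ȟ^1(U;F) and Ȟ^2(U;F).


nonempty overlaps:
  V12={t6,t8,t9} V13={t6,t8,t9} V14={t1,t6,t8,t9} V23={t6,t8,t9} V24={t2,t3,t4,t6,t7,t8,t9} V34={t6,t8,t9}
  V123={t6,t8,t9} V124={t6,t8,t9} V134={t6,t8,t9} V234={t6,t8,t9}
  V1234={t6,t8,t9}
components per intersection:
  V1: {t1,t6,t9} {t8}
  V2: {t2,t3,t4,t6,t7,t8,t9}
  V3: {t5} {t6,t9} {t8}
  V4: {t1,t2,t3,t4,t6,t7,t8,t9}
  V12: {t6,t9} {t8}
  V13: {t6,t9} {t8}
  V14: {t1,t6,t9} {t8}
  V23: {t6,t9} {t8}
  V24: {t2,t3,t4,t6,t7,t8,t9}
  V34: {t6,t9} {t8}
  V123: {t6,t9} {t8}
  V124: {t6,t9} {t8}
  V134: {t6,t9} {t8}
  V234: {t6,t9} {t8}
  V1234: {t6,t9} {t8}
C dims 7,11,8,2; δ0: rk 5, SNF 1^5; δ1: rk 6, SNF 1^6; δ2: rk 2, SNF 1^2
degree 0: 7−5−0 = 2 → Ȟ^0 ≅ Z^2
degree 1: 11−6−5 = 0 → Ȟ^1 ≅ 0
degree 2: 8−2−6 = 0 → Ȟ^2 ≅ 0

Ȟ^0 ≅ Z^2,  Ȟ^1 ≅ 0,  Ȟ^2 ≅ 0


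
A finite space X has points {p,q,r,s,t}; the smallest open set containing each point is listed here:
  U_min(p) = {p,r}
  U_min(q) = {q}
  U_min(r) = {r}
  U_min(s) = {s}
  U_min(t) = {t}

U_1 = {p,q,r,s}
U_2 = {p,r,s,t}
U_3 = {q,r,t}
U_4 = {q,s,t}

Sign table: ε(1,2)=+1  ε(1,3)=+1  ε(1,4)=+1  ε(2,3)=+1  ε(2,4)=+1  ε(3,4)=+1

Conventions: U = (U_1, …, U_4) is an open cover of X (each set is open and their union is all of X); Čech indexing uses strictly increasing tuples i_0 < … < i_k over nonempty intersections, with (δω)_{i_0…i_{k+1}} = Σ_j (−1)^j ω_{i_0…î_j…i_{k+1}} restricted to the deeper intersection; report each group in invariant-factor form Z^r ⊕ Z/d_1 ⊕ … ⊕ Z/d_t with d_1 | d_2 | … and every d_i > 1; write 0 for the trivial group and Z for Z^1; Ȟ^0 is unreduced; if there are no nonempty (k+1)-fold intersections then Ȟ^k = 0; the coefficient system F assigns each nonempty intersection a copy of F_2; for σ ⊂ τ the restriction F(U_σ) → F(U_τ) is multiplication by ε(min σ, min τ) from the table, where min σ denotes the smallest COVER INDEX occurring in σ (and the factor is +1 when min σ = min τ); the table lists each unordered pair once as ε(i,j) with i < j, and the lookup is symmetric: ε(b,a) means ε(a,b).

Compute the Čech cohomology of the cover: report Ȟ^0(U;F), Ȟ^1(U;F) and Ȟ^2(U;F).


Ȟ^0 ≅ Z/2; Ȟ^1 ≅ 0; Ȟ^2 ≅ Z/2

nonempty overlaps:
  U12={p,r,s} U13={q,r} U14={q,s} U23={r,t} U24={s,t} U34={q,t}
  U123={r} U124={s} U134={q} U234={t}
C dims 4,6,4; δ0: rk_F2 3; δ1: rk_F2 3
degree 0: 4−3−0 = 1 → Ȟ^0 ≅ Z/2
degree 1: 6−3−3 = 0 → Ȟ^1 ≅ 0
degree 2: 4−0−3 = 1 → Ȟ^2 ≅ Z/2


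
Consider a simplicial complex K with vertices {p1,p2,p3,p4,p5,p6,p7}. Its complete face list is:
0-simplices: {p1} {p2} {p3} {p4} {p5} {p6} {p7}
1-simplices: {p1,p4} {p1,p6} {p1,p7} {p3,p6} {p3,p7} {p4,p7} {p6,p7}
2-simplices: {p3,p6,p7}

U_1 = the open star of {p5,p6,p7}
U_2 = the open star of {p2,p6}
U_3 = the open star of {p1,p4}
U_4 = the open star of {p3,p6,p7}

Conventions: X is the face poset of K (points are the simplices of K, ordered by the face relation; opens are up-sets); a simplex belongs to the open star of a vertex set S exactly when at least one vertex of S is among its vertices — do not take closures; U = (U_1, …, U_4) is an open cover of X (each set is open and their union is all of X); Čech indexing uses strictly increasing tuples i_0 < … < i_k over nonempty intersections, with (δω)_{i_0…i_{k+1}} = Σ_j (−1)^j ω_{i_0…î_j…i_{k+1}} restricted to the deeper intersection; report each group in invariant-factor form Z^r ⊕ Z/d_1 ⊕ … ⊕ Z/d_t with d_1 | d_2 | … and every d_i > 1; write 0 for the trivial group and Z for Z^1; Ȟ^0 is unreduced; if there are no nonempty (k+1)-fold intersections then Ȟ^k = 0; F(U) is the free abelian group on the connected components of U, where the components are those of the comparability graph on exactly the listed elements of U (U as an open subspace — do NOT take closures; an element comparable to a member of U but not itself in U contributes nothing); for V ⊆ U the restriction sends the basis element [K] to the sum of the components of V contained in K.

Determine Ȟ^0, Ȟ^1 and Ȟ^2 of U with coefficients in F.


Ȟ^0 = Z^3, Ȟ^1 = Z^2, Ȟ^2 = 0

cover nerve:
  U1={{p5},{p6},{p7},{p1,p6},{p1,p7},{p3,p6},{p3,p7},{p4,p7},{p6,p7},{p3,p6,p7}} U2={{p2},{p6},{p1,p6},{p3,p6},{p6,p7},{p3,p6,p7}} U3={{p1},{p4},{p1,p4},{p1,p6},{p1,p7},{p4,p7}} U4={{p3},{p6},{p7},{p1,p6},{p1,p7},{p3,p6},{p3,p7},{p4,p7},{p6,p7},{p3,p6,p7}}
  U12={{p6},{p1,p6},{p3,p6},{p6,p7},{p3,p6,p7}} U13={{p1,p6},{p1,p7},{p4,p7}} U14={{p6},{p7},{p1,p6},{p1,p7},{p3,p6},{p3,p7},{p4,p7},{p6,p7},{p3,p6,p7}} U23={{p1,p6}} U24={{p6},{p1,p6},{p3,p6},{p6,p7},{p3,p6,p7}} U34={{p1,p6},{p1,p7},{p4,p7}}
  U123={{p1,p6}} U124={{p6},{p1,p6},{p3,p6},{p6,p7},{p3,p6,p7}} U134={{p1,p6},{p1,p7},{p4,p7}} U234={{p1,p6}}
  U1234={{p1,p6}}
components per intersection:
  U1: {{p5}} {{p6},{p7},{p1,p6},{p1,p7},{p3,p6},{p3,p7},{p4,p7},{p6,p7},{p3,p6,p7}}
  U2: {{p2}} {{p6},{p1,p6},{p3,p6},{p6,p7},{p3,p6,p7}}
  U3: {{p1},{p4},{p1,p4},{p1,p6},{p1,p7},{p4,p7}}
  U4: {{p3},{p6},{p7},{p1,p6},{p1,p7},{p3,p6},{p3,p7},{p4,p7},{p6,p7},{p3,p6,p7}}
  U12: {{p6},{p1,p6},{p3,p6},{p6,p7},{p3,p6,p7}}
  U13: {{p1,p6}} {{p1,p7}} {{p4,p7}}
  U14: {{p6},{p7},{p1,p6},{p1,p7},{p3,p6},{p3,p7},{p4,p7},{p6,p7},{p3,p6,p7}}
  U23: {{p1,p6}}
  U24: {{p6},{p1,p6},{p3,p6},{p6,p7},{p3,p6,p7}}
  U34: {{p1,p6}} {{p1,p7}} {{p4,p7}}
  U123: {{p1,p6}}
  U124: {{p6},{p1,p6},{p3,p6},{p6,p7},{p3,p6,p7}}
  U134: {{p1,p6}} {{p1,p7}} {{p4,p7}}
  U234: {{p1,p6}}
  U1234: {{p1,p6}}
C dims 6,10,6,1; δ0: rk 3, SNF 1^3; δ1: rk 5, SNF 1^5; δ2: rk 1, SNF 1^1
Ȟ^0: (6−3)−0=3 ⇒ Z^3
Ȟ^1: (10−5)−3=2 ⇒ Z^2
Ȟ^2: (6−1)−5=0 ⇒ 0


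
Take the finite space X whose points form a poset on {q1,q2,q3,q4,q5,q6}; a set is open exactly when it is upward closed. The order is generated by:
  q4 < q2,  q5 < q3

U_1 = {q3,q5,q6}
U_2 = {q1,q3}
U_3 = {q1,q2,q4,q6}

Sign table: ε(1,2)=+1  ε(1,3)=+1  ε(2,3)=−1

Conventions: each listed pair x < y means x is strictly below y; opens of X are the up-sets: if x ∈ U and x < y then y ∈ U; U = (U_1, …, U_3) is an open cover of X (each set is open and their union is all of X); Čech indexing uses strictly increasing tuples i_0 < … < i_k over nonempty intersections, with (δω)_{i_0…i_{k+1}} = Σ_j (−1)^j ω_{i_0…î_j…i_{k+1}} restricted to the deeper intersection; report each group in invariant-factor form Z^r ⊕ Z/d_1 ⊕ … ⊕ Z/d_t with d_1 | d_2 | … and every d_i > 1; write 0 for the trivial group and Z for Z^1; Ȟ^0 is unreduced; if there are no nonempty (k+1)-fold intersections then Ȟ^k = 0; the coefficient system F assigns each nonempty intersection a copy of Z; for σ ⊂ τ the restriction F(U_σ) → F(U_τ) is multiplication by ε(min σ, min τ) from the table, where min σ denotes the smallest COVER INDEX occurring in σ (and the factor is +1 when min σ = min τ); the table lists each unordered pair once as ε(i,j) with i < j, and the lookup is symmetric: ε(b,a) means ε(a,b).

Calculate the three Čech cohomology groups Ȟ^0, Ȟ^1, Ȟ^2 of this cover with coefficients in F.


nerve simplices:
  U12={q3} U13={q6} U23={q1}
C dims 3,3; δ0: rk 3, SNF 1^2·2
degree 0: 3−3−0 = 0 → Ȟ^0 ≅ 0
degree 1: 3−0−3 = 0 plus torsion [2] → Ȟ^1 ≅ Z/2
degree 2: 0−0−0 = 0 → Ȟ^2 ≅ 0

Ȟ^0(U;F) ≅ 0; Ȟ^1(U;F) ≅ Z/2; Ȟ^2(U;F) ≅ 0


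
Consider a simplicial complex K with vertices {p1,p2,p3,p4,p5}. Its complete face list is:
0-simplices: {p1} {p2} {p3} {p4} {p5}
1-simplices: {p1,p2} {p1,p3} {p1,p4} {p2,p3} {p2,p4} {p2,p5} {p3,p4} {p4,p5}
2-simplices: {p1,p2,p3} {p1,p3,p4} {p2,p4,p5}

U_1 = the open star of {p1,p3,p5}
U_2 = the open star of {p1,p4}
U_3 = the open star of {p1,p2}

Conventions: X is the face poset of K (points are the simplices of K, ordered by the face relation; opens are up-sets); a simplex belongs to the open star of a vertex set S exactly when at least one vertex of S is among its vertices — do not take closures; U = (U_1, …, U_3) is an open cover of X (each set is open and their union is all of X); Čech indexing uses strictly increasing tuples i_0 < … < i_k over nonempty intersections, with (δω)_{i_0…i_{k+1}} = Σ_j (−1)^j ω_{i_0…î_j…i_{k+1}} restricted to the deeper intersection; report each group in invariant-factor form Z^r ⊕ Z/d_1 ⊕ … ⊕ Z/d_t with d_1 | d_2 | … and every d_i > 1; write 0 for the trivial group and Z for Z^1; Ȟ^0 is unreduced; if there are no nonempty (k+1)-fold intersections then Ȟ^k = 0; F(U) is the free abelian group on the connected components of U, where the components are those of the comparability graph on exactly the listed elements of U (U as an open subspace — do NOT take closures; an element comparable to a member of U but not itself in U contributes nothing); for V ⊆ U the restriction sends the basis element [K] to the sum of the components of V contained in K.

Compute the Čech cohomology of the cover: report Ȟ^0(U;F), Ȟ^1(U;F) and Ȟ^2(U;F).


Ȟ^0(U;F) ≅ Z,  Ȟ^1(U;F) ≅ Z,  Ȟ^2(U;F) ≅ 0

nonempty intersections:
  U1={{p1},{p3},{p5},{p1,p2},{p1,p3},{p1,p4},{p2,p3},{p2,p5},{p3,p4},{p4,p5},{p1,p2,p3},{p1,p3,p4},{p2,p4,p5}} U2={{p1},{p4},{p1,p2},{p1,p3},{p1,p4},{p2,p4},{p3,p4},{p4,p5},{p1,p2,p3},{p1,p3,p4},{p2,p4,p5}} U3={{p1},{p2},{p1,p2},{p1,p3},{p1,p4},{p2,p3},{p2,p4},{p2,p5},{p1,p2,p3},{p1,p3,p4},{p2,p4,p5}}
  U12={{p1},{p1,p2},{p1,p3},{p1,p4},{p3,p4},{p4,p5},{p1,p2,p3},{p1,p3,p4},{p2,p4,p5}} U13={{p1},{p1,p2},{p1,p3},{p1,p4},{p2,p3},{p2,p5},{p1,p2,p3},{p1,p3,p4},{p2,p4,p5}} U23={{p1},{p1,p2},{p1,p3},{p1,p4},{p2,p4},{p1,p2,p3},{p1,p3,p4},{p2,p4,p5}}
  U123={{p1},{p1,p2},{p1,p3},{p1,p4},{p1,p2,p3},{p1,p3,p4},{p2,p4,p5}}
components per intersection:
  U1: {{p1},{p3},{p1,p2},{p1,p3},{p1,p4},{p2,p3},{p3,p4},{p1,p2,p3},{p1,p3,p4}} {{p5},{p2,p5},{p4,p5},{p2,p4,p5}}
  U2: {{p1},{p4},{p1,p2},{p1,p3},{p1,p4},{p2,p4},{p3,p4},{p4,p5},{p1,p2,p3},{p1,p3,p4},{p2,p4,p5}}
  U3: {{p1},{p2},{p1,p2},{p1,p3},{p1,p4},{p2,p3},{p2,p4},{p2,p5},{p1,p2,p3},{p1,p3,p4},{p2,p4,p5}}
  U12: {{p1},{p1,p2},{p1,p3},{p1,p4},{p3,p4},{p1,p2,p3},{p1,p3,p4}} {{p4,p5},{p2,p4,p5}}
  U13: {{p1},{p1,p2},{p1,p3},{p1,p4},{p2,p3},{p1,p2,p3},{p1,p3,p4}} {{p2,p5},{p2,p4,p5}}
  U23: {{p1},{p1,p2},{p1,p3},{p1,p4},{p1,p2,p3},{p1,p3,p4}} {{p2,p4},{p2,p4,p5}}
  U123: {{p1},{p1,p2},{p1,p3},{p1,p4},{p1,p2,p3},{p1,p3,p4}} {{p2,p4,p5}}
C dims 4,6,2; δ0: rk 3, SNF 1^3; δ1: rk 2, SNF 1^2
Ȟ^0: (4−3)−0=1 ⇒ Z
Ȟ^1: (6−2)−3=1 ⇒ Z
Ȟ^2: (2−0)−2=0 ⇒ 0


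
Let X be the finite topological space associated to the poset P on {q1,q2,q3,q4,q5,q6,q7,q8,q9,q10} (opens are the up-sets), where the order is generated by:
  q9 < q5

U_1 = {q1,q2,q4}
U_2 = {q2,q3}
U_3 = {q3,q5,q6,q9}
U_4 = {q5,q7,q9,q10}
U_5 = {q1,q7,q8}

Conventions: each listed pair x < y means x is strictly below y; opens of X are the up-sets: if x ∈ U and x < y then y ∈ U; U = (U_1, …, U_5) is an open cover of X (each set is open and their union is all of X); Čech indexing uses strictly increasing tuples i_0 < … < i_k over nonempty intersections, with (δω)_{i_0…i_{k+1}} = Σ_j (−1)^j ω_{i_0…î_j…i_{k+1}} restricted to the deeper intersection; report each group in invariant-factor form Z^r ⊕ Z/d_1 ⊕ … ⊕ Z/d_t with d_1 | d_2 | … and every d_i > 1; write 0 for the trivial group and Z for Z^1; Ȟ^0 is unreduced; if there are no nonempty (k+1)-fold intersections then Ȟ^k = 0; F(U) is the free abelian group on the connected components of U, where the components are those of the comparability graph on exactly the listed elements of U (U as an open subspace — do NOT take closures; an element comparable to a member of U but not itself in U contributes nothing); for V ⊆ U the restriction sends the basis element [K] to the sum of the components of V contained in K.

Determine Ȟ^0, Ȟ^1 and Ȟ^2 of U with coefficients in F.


Ȟ^0 = Z^9, Ȟ^1 = 0, Ȟ^2 = 0

nonempty overlaps:
  U12={q2} U15={q1} U23={q3} U34={q5,q9} U45={q7}
components per intersection:
  U1: {q1} {q2} {q4}
  U2: {q2} {q3}
  U3: {q3} {q5,q9} {q6}
  U4: {q5,q9} {q7} {q10}
  U5: {q1} {q7} {q8}
  U12: {q2}
  U15: {q1}
  U23: {q3}
  U34: {q5,q9}
  U45: {q7}
C dims 14,5; δ0: rk 5, SNF 1^5
degree 0: 14−5−0 = 9 → Ȟ^0 ≅ Z^9
degree 1: 5−0−5 = 0 → Ȟ^1 ≅ 0
degree 2: 0−0−0 = 0 → Ȟ^2 ≅ 0


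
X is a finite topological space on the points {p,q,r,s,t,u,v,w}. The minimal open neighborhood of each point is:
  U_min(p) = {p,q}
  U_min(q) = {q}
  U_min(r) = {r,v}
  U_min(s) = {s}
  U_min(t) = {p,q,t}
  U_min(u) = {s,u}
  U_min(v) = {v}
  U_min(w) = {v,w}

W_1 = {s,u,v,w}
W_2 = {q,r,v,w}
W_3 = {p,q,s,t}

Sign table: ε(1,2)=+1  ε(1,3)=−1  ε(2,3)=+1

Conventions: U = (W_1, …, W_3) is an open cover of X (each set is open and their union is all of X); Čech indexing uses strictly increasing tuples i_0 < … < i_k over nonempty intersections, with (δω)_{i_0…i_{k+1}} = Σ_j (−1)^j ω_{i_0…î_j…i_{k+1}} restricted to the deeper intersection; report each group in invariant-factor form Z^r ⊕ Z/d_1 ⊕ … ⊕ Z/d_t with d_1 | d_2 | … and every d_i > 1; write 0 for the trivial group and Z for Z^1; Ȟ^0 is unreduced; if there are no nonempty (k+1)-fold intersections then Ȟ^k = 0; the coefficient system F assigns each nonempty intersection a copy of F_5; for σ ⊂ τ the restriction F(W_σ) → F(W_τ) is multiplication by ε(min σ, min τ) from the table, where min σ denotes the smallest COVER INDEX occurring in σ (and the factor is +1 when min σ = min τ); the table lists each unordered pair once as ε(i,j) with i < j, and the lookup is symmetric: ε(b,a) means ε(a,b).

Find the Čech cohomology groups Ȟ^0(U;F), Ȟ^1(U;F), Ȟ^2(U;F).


Ȟ^0(U;F) ≅ 0, Ȟ^1(U;F) ≅ 0 and Ȟ^2(U;F) ≅ 0

nerve of the cover:
  W12={v,w} W13={s} W23={q}
C dims 3,3; δ0: rk_F5 3
Ȟ^0 = (3 − 3) − 0 = 0, so Ȟ^0 ≅ 0
Ȟ^1 = (3 − 0) − 3 = 0, so Ȟ^1 ≅ 0
Ȟ^2 = (0 − 0) − 0 = 0, so Ȟ^2 ≅ 0


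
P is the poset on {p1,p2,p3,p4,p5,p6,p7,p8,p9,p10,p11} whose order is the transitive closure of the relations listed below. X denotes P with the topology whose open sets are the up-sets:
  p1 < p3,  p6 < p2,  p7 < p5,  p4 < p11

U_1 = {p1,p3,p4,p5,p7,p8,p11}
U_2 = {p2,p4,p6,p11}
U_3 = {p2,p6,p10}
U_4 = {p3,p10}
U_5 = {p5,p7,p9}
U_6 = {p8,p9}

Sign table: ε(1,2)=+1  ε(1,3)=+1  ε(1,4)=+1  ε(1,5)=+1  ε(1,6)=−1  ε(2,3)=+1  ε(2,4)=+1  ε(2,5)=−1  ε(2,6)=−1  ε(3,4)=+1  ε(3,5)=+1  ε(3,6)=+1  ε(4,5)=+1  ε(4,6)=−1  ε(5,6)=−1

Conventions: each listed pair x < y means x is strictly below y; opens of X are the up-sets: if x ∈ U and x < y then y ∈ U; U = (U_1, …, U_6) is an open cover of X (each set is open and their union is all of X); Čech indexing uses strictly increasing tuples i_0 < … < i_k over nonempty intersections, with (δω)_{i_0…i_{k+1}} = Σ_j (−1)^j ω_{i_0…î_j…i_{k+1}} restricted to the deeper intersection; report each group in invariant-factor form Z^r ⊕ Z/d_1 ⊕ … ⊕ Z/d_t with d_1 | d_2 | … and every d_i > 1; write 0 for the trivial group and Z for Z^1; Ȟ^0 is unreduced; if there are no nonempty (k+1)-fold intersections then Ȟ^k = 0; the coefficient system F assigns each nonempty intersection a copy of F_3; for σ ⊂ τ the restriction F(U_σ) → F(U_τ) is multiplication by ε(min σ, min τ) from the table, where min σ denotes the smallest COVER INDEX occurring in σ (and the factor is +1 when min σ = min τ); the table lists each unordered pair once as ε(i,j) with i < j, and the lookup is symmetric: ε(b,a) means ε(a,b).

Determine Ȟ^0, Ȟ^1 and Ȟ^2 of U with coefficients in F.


intersection data:
  U12={p4,p11} U14={p3} U15={p5,p7} U16={p8} U23={p2,p6} U34={p10} U56={p9}
C dims 6,7; δ0: rk_F3 5
Ȟ^0 = (6 − 5) − 0 = 1, so Ȟ^0 ≅ Z/3
Ȟ^1 = (7 − 0) − 5 = 2, so Ȟ^1 ≅ Z/3 ⊕ Z/3
Ȟ^2 = (0 − 0) − 0 = 0, so Ȟ^2 ≅ 0

Ȟ^0 = Z/3, Ȟ^1 = Z/3 ⊕ Z/3 and Ȟ^2 = 0


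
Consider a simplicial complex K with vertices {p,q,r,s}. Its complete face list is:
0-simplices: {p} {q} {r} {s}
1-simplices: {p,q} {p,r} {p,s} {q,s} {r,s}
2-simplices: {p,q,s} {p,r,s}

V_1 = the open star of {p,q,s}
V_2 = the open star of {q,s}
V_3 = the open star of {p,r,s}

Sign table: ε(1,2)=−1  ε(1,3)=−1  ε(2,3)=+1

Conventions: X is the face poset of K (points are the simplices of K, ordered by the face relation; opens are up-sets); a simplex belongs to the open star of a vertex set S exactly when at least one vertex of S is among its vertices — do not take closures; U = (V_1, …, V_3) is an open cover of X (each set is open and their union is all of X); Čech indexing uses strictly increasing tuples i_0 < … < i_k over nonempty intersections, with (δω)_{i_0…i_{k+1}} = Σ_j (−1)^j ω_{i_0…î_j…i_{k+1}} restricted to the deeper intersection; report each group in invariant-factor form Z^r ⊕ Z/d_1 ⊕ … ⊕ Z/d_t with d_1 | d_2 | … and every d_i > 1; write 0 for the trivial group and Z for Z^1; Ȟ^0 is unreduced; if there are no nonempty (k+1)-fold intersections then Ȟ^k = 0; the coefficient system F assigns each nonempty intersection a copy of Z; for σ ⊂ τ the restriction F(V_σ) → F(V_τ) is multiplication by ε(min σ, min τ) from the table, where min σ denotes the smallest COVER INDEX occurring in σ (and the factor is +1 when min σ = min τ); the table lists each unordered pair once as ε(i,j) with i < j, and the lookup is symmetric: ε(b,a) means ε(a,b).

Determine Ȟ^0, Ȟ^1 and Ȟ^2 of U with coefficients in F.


Ȟ^0 = Z, Ȟ^1 = 0, Ȟ^2 = 0

cover nerve:
  V1={{p},{q},{s},{p,q},{p,r},{p,s},{q,s},{r,s},{p,q,s},{p,r,s}} V2={{q},{s},{p,q},{p,s},{q,s},{r,s},{p,q,s},{p,r,s}} V3={{p},{r},{s},{p,q},{p,r},{p,s},{q,s},{r,s},{p,q,s},{p,r,s}}
  V12={{q},{s},{p,q},{p,s},{q,s},{r,s},{p,q,s},{p,r,s}} V13={{p},{s},{p,q},{p,r},{p,s},{q,s},{r,s},{p,q,s},{p,r,s}} V23={{s},{p,q},{p,s},{q,s},{r,s},{p,q,s},{p,r,s}}
  V123={{s},{p,q},{p,s},{q,s},{r,s},{p,q,s},{p,r,s}}
C dims 3,3,1; δ0: rk 2, SNF 1^2; δ1: rk 1, SNF 1^1
Ȟ^0: (3−2)−0=1 ⇒ Z
Ȟ^1: (3−1)−2=0 ⇒ 0
Ȟ^2: (1−0)−1=0 ⇒ 0


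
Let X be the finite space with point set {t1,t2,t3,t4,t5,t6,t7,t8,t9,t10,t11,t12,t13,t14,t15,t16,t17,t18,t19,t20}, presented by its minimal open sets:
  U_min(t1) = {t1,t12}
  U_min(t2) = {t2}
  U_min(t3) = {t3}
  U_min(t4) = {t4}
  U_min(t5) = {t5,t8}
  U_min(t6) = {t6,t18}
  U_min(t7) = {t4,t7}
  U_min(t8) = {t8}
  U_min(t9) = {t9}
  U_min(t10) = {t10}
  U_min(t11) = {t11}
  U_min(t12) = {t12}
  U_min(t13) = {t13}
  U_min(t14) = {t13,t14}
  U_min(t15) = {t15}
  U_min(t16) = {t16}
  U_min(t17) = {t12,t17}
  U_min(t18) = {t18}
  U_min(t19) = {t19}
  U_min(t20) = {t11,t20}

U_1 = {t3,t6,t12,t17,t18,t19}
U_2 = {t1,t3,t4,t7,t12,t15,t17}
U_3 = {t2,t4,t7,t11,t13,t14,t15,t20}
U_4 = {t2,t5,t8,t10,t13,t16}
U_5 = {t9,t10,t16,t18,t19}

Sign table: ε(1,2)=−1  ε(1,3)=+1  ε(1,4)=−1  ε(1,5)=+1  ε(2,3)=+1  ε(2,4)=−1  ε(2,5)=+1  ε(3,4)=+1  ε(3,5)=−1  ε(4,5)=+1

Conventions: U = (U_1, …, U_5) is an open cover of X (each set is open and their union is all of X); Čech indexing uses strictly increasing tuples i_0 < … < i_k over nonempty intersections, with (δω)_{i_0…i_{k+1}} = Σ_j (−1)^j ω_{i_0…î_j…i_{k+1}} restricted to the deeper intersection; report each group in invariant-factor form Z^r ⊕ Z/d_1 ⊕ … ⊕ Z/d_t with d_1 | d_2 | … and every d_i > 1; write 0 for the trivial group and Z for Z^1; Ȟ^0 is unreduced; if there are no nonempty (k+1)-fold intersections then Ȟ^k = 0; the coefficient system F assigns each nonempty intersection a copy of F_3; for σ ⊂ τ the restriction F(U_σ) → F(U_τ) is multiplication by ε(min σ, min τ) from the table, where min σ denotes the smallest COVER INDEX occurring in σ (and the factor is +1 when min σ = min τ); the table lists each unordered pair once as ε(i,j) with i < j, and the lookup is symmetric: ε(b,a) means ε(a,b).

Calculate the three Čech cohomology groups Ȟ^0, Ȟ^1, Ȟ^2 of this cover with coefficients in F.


Ȟ^0(U;F) ≅ 0,  Ȟ^1(U;F) ≅ 0,  Ȟ^2(U;F) ≅ 0

cover nerve:
  U12={t3,t12,t17} U15={t18,t19} U23={t4,t7,t15} U34={t2,t13} U45={t10,t16}
C dims 5,5; δ0: rk_F3 5
Ȟ^0: (5−5)−0=0 ⇒ 0
Ȟ^1: (5−0)−5=0 ⇒ 0
Ȟ^2: (0−0)−0=0 ⇒ 0


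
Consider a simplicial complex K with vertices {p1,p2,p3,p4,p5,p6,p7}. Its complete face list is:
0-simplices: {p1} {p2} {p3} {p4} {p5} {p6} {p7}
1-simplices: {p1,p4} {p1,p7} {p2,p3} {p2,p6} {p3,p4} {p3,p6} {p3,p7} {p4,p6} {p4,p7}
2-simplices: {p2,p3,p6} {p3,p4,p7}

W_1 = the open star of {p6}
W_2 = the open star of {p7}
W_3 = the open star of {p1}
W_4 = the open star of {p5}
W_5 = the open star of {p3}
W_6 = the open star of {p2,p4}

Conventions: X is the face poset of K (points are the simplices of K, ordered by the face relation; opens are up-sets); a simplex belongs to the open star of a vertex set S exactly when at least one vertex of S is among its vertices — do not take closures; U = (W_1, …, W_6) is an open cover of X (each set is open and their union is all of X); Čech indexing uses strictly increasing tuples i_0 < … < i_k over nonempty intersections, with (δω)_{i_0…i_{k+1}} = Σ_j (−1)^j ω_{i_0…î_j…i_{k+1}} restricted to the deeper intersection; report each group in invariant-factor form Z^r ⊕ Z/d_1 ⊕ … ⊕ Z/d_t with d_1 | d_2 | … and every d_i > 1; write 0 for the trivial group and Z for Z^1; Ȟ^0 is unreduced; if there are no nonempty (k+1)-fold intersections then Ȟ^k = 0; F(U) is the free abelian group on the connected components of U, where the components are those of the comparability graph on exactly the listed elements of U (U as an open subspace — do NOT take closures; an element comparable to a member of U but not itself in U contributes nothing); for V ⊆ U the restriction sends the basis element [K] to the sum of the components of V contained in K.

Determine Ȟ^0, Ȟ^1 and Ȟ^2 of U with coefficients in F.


intersection data:
  W1={{p6},{p2,p6},{p3,p6},{p4,p6},{p2,p3,p6}} W2={{p7},{p1,p7},{p3,p7},{p4,p7},{p3,p4,p7}} W3={{p1},{p1,p4},{p1,p7}} W4={{p5}} W5={{p3},{p2,p3},{p3,p4},{p3,p6},{p3,p7},{p2,p3,p6},{p3,p4,p7}} W6={{p2},{p4},{p1,p4},{p2,p3},{p2,p6},{p3,p4},{p4,p6},{p4,p7},{p2,p3,p6},{p3,p4,p7}}
  W15={{p3,p6},{p2,p3,p6}} W16={{p2,p6},{p4,p6},{p2,p3,p6}} W23={{p1,p7}} W25={{p3,p7},{p3,p4,p7}} W26={{p4,p7},{p3,p4,p7}} W36={{p1,p4}} W56={{p2,p3},{p3,p4},{p2,p3,p6},{p3,p4,p7}}
  W156={{p2,p3,p6}} W256={{p3,p4,p7}}
components per intersection:
  W1: {{p6},{p2,p6},{p3,p6},{p4,p6},{p2,p3,p6}}
  W2: {{p7},{p1,p7},{p3,p7},{p4,p7},{p3,p4,p7}}
  W3: {{p1},{p1,p4},{p1,p7}}
  W4: {{p5}}
  W5: {{p3},{p2,p3},{p3,p4},{p3,p6},{p3,p7},{p2,p3,p6},{p3,p4,p7}}
  W6: {{p2},{p2,p3},{p2,p6},{p2,p3,p6}} {{p4},{p1,p4},{p3,p4},{p4,p6},{p4,p7},{p3,p4,p7}}
  W15: {{p3,p6},{p2,p3,p6}}
  W16: {{p2,p6},{p2,p3,p6}} {{p4,p6}}
  W23: {{p1,p7}}
  W25: {{p3,p7},{p3,p4,p7}}
  W26: {{p4,p7},{p3,p4,p7}}
  W36: {{p1,p4}}
  W56: {{p2,p3},{p2,p3,p6}} {{p3,p4},{p3,p4,p7}}
  W156: {{p2,p3,p6}}
  W256: {{p3,p4,p7}}
C dims 7,9,2; δ0: rk 5, SNF 1^5; δ1: rk 2, SNF 1^2
Ȟ^0 = (7 − 5) − 0 = 2, so Ȟ^0 ≅ Z^2
Ȟ^1 = (9 − 2) − 5 = 2, so Ȟ^1 ≅ Z^2
Ȟ^2 = (2 − 0) − 2 = 0, so Ȟ^2 ≅ 0

Ȟ^0 = Z^2; Ȟ^1 = Z^2; Ȟ^2 = 0


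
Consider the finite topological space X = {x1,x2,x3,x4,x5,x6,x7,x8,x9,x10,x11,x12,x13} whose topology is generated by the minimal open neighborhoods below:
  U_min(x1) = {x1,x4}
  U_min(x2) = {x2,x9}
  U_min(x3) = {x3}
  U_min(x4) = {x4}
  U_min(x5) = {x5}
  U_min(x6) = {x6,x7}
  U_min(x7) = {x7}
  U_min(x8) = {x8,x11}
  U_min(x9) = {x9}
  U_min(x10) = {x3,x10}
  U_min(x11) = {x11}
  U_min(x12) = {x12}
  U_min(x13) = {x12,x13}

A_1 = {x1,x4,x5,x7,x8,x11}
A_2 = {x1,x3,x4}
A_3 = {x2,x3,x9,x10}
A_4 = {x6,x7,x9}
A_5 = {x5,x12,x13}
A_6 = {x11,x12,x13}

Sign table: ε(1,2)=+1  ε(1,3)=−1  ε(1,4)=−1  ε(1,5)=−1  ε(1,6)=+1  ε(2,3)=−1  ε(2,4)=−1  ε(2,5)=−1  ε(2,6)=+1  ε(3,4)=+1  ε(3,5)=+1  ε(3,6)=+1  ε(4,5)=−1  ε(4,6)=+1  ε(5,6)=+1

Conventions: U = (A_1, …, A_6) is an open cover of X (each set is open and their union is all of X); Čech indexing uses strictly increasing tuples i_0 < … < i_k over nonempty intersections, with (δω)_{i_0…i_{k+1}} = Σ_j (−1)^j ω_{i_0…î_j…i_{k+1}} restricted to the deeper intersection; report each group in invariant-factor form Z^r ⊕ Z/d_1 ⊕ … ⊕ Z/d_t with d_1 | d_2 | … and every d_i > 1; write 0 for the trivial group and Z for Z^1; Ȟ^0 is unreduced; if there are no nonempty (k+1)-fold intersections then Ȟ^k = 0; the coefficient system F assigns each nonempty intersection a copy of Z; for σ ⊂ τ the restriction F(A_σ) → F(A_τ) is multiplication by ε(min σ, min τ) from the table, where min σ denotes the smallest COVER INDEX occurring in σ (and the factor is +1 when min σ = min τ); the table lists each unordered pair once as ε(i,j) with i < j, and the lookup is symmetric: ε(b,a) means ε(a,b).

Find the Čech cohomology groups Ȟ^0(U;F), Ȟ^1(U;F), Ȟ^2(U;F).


nonempty intersections:
  A12={x1,x4} A14={x7} A15={x5} A16={x11} A23={x3} A34={x9} A56={x12,x13}
C dims 6,7; δ0: rk 6, SNF 1^5·2
Ȟ^0: (6−6)−0=0 ⇒ 0
Ȟ^1: (7−0)−6=1 plus torsion [2] ⇒ Z ⊕ Z/2
Ȟ^2: (0−0)−0=0 ⇒ 0

Ȟ^0 ≅ 0, Ȟ^1 ≅ Z ⊕ Z/2 and Ȟ^2 ≅ 0


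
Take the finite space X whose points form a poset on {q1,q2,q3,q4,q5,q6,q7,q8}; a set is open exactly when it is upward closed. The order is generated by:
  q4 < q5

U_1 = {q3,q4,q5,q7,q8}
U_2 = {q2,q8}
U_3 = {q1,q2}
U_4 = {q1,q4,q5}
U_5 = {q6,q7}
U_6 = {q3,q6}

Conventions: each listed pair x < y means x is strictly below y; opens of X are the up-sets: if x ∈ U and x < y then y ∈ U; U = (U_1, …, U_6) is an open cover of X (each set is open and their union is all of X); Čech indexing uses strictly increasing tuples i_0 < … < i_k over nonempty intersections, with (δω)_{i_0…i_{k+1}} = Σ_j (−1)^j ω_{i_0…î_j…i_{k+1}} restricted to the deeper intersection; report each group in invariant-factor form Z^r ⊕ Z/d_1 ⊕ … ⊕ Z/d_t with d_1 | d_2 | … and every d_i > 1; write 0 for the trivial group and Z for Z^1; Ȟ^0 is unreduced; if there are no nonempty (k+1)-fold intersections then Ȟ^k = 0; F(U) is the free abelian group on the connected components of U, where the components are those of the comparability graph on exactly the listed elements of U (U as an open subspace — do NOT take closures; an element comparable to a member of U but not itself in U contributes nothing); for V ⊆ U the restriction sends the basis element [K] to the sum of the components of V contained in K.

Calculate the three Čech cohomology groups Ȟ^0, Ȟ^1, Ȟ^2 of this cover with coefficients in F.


nerve simplices:
  U12={q8} U14={q4,q5} U15={q7} U16={q3} U23={q2} U34={q1} U56={q6}
components per intersection:
  U1: {q3} {q4,q5} {q7} {q8}
  U2: {q2} {q8}
  U3: {q1} {q2}
  U4: {q1} {q4,q5}
  U5: {q6} {q7}
  U6: {q3} {q6}
  U12: {q8}
  U14: {q4,q5}
  U15: {q7}
  U16: {q3}
  U23: {q2}
  U34: {q1}
  U56: {q6}
C dims 14,7; δ0: rk 7, SNF 1^7
degree 0: 14−7−0 = 7 → Ȟ^0 ≅ Z^7
degree 1: 7−0−7 = 0 → Ȟ^1 ≅ 0
degree 2: 0−0−0 = 0 → Ȟ^2 ≅ 0

Ȟ^0 = Z^7; Ȟ^1 = 0; Ȟ^2 = 0
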